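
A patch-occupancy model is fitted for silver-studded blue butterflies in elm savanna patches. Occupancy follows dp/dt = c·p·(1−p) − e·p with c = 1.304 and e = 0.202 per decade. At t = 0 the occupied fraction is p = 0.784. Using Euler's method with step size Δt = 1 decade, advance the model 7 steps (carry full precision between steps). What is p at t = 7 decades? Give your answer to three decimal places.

Update rule: p ← p + [c·p·(1−p) − e·p]·Δt with Δt = 1.
p: 0.78400 → 0.84646  (Δp = +0.06246)
p: 0.84646 → 0.84495  (Δp = -0.00151)
p: 0.84495 → 0.84511  (Δp = +0.00016)
p: 0.84511 → 0.84509  (Δp = -0.00002)
p: 0.84509 → 0.84509  (Δp = +0.00000)
p: 0.84509 → 0.84509  (Δp = -0.00000)
p: 0.84509 → 0.84509  (Δp = +0.00000)

0.845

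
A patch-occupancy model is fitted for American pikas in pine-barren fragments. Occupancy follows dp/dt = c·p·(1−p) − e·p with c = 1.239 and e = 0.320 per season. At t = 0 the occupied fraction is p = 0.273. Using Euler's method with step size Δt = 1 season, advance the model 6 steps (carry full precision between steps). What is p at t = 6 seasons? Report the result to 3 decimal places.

Update rule: p ← p + [c·p·(1−p) − e·p]·Δt with Δt = 1.
  1  |  dp/dt·Δt = +0.158546  |  p_1 = 0.431546
  2  |  dp/dt·Δt = +0.165849  |  p_2 = 0.597395
  3  |  dp/dt·Δt = +0.106831  |  p_3 = 0.704226
  4  |  dp/dt·Δt = +0.032721  |  p_4 = 0.736947
  5  |  dp/dt·Δt = +0.004365  |  p_5 = 0.741312
  6  |  dp/dt·Δt = +0.000382  |  p_6 = 0.741693

0.742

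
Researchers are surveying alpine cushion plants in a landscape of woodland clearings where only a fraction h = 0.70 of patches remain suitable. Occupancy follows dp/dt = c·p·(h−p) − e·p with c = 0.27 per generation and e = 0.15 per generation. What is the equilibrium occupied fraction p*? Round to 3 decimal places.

0.144

Setting dp/dt = 0 and dividing by p* gives c·(h−p*) = e.
So p* = h − e/c = 0.70 − 0.15/0.27 = 0.70 − 0.5556 = 0.1444.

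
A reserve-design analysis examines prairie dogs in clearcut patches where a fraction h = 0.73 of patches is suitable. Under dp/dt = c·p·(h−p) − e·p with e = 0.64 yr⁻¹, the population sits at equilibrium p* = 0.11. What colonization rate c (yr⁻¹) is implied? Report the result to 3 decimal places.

At equilibrium c(h−p*) = e, so c = e/(h−p*).
c = 0.64/(0.73 − 0.11) = 0.64/0.6200 = 1.0323.

1.032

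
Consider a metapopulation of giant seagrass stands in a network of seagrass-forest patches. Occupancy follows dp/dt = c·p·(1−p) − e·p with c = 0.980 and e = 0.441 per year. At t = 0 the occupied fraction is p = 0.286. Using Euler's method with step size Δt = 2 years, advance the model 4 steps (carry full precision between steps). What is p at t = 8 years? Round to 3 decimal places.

Update rule: p ← p + [c·p·(1−p) − e·p]·Δt with Δt = 2.
step 1: Δp = +0.14799, p = 0.43399
step 2: Δp = +0.09868, p = 0.53267
step 3: Δp = +0.01809, p = 0.55076
step 4: Δp = -0.00082, p = 0.54994

0.550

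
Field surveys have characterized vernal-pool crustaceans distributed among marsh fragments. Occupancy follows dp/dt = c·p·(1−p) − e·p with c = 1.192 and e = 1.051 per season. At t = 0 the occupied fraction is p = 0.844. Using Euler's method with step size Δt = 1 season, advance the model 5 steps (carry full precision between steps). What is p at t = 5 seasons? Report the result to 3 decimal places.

0.116

Update rule: p ← p + [c·p·(1−p) − e·p]·Δt with Δt = 1.
p: 0.84400 → 0.11390  (Δp = -0.73010)
p: 0.11390 → 0.11450  (Δp = +0.00060)
p: 0.11450 → 0.11501  (Δp = +0.00052)
p: 0.11501 → 0.11546  (Δp = +0.00045)
p: 0.11546 → 0.11585  (Δp = +0.00039)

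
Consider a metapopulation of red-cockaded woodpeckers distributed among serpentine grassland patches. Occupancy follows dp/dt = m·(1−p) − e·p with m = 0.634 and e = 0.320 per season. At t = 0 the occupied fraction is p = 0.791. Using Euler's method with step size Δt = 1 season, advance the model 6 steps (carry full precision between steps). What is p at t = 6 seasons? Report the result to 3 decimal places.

0.665

Update rule: p ← p + [m·(1−p) − e·p]·Δt with Δt = 1.
step 1: Δp = -0.12061, p = 0.67039
step 2: Δp = -0.00555, p = 0.66484
step 3: Δp = -0.00026, p = 0.66458
step 4: Δp = -0.00001, p = 0.66457
step 5: Δp = -0.00000, p = 0.66457
step 6: Δp = -0.00000, p = 0.66457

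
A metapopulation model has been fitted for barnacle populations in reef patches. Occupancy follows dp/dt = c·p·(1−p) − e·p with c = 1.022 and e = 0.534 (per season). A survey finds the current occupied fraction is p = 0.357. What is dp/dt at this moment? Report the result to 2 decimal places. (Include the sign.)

Colonization term: c·p·(1−p) = 1.022×0.357×0.6430 = 0.23460.
Extinction term: e·p = 0.19064.
dp/dt = 0.23460 − 0.19064 = 0.04396.

0.04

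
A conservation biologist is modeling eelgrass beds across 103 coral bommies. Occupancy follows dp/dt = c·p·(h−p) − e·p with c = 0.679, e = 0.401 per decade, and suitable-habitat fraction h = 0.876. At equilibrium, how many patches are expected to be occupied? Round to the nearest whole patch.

p* = h − e/c = 0.876 − 0.5906 = 0.2854.
Expected occupied patches = N × p* = 103 × 0.2854 = 29.40 ≈ 29.

29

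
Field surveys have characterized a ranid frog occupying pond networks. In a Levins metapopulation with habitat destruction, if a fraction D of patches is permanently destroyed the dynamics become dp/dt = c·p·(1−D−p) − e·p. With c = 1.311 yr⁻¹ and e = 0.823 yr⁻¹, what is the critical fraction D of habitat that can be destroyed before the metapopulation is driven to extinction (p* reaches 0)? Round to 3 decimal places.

0.372

The nontrivial equilibrium is p* = (1−D) − e/c; extinction occurs when this hits zero.
So D_crit = 1 − e/c = 1 − 0.823/1.311 = 1 − 0.6278 = 0.3722.
This equals the undisturbed p*, a classic result of Lande's extension.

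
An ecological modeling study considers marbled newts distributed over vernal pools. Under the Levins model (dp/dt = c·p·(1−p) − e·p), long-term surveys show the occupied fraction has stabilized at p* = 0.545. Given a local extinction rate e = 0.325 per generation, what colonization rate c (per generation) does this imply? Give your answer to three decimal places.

0.714

At equilibrium c(1−p*) = e, so c = e/(1−p*).
c = 0.325/(1 − 0.545) = 0.325/0.4550 = 0.7143.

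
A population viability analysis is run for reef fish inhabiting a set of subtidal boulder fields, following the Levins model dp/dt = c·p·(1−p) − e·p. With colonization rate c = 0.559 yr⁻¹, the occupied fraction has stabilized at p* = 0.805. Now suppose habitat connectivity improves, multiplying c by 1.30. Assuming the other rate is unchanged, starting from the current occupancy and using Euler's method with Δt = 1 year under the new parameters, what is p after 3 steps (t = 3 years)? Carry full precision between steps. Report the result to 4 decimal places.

0.8471

Balance c(1−p*) = e gives e = 0.559×(1 − 0.80500) = 0.10900.
Starting from p₀ = 0.80500; update p ← p + (dp/dt)·Δt with the new parameters.
t = 1: p = 0.80500 + (+0.02632) = 0.83132
t = 2: p = 0.83132 + (+0.01128) = 0.84261
t = 3: p = 0.84261 + (+0.00453) = 0.84713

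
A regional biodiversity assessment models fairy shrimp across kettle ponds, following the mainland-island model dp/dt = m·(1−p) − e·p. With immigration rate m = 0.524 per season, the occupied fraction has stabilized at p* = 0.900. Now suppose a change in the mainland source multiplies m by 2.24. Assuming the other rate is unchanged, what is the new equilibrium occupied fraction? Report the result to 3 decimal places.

0.953

Balance m(1−p*) = e·p* gives e = m(1−p*)/p* = 0.524×0.10000/0.90000 = 0.05822.
New p* = m/(m+e) = 1.17376/(1.17376+0.05822) = 0.95274.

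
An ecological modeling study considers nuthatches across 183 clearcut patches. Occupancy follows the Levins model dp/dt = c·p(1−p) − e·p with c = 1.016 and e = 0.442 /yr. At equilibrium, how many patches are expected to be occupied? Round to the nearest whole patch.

103

p* = 1 − e/c = 1 − 0.442/1.016 = 0.5650.
Expected occupied patches = N × p* = 183 × 0.5650 = 103.39 ≈ 103.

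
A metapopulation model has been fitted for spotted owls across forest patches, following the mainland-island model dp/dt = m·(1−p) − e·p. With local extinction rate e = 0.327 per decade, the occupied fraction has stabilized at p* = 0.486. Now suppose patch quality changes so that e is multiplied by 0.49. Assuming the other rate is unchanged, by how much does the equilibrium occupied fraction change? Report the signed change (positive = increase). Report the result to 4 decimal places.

0.1727

Balance m(1−p*) = e·p* gives m = e·p*/(1−p*) = 0.327×0.48600/0.51400 = 0.30919.
New p* = m/(m+e) = 0.30919/(0.30919+0.16023) = 0.65866.
Δp* = 0.65866 − 0.48600 = +0.17266.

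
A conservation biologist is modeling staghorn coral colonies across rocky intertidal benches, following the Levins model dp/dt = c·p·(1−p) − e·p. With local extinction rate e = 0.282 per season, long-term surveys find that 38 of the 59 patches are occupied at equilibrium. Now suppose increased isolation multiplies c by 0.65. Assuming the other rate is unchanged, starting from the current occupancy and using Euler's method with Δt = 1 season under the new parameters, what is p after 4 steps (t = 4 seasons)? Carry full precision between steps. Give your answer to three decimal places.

0.500

Observed p* = 38/59 = 0.64407.
Balance c(1−p*) = e gives c = e/(1 − 0.64407) = 0.282/0.35593 = 0.79229.
Starting from p₀ = 0.64407; update p ← p + (dp/dt)·Δt with the new parameters.
t = 1: p = 0.64407 + (-0.06357) = 0.58050
t = 2: p = 0.58050 + (-0.03829) = 0.54221
t = 3: p = 0.54221 + (-0.02507) = 0.51713
t = 4: p = 0.51713 + (-0.01724) = 0.49990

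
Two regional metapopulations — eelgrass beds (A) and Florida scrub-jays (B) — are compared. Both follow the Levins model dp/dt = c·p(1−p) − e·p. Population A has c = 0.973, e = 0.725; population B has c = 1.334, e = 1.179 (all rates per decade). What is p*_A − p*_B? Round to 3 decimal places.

0.139

A: p*_A = 1 − 0.725/0.973 = 0.2549.
B: p*_B = 1 − 1.179/1.334 = 0.1162.
p*_A − p*_B = 0.2549 − 0.1162 = 0.1387.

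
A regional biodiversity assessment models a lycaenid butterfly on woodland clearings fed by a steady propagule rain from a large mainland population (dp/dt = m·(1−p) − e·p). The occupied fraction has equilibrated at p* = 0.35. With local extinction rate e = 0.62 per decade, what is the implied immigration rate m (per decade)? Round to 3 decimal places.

0.334

At equilibrium m(1−p*) = e·p*, so m = e·p*/(1−p*).
m = 0.62 × 0.35 / 0.6500 = 0.2170/0.6500 = 0.3338.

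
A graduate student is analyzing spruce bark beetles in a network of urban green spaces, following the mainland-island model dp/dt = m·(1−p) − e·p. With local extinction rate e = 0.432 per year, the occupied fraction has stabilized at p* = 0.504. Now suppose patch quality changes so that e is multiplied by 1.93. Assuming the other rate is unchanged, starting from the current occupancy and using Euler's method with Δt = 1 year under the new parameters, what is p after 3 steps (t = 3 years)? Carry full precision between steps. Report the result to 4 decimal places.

Balance m(1−p*) = e·p* gives m = e·p*/(1−p*) = 0.432×0.50400/0.49600 = 0.43897.
Starting from p₀ = 0.50400; update p ← p + (dp/dt)·Δt with the new parameters.
p: 0.50400 → 0.30151  (Δp = -0.20249)
p: 0.30151 → 0.35674  (Δp = +0.05522)
p: 0.35674 → 0.34168  (Δp = -0.01506)

0.3417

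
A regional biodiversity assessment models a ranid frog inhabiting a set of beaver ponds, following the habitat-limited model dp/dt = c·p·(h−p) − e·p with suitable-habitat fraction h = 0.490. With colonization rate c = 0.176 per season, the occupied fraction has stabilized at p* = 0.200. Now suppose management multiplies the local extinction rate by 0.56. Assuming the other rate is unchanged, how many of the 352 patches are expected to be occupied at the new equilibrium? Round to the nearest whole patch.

Balance c(h−p*) = e gives e = 0.176×(0.49 − 0.20000) = 0.05104.
New p* = 0.49 − e/c = 0.49 − 0.02858/0.17600 = 0.32761.
Expected occupied = 352 × 0.32761 = 115.32 ≈ 115.

115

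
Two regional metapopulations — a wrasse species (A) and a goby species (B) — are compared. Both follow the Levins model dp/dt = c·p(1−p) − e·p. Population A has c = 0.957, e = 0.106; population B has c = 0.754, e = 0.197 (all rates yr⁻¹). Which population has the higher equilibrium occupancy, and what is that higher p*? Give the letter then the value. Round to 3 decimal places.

A, 0.889

A: p*_A = 1 − 0.106/0.957 = 0.8892.
B: p*_B = 1 − 0.197/0.754 = 0.7387.
A is higher at 0.8892.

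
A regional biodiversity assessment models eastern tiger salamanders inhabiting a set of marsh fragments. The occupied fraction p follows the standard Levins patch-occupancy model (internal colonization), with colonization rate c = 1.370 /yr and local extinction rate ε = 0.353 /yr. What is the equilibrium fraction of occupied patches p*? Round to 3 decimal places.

At equilibrium, colonization balances extinction: c·p*·(1−p*) = ε·p*.
So p* = 1 − ε/c = 1 − 0.353/1.370 = 1 − 0.2577 = 0.7423.

0.742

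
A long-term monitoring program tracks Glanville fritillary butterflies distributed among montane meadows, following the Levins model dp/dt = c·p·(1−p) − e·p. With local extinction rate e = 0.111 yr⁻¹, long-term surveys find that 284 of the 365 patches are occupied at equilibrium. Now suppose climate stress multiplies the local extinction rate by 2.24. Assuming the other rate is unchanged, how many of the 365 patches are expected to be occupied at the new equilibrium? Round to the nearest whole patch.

184

Observed p* = 284/365 = 0.77808.
Balance c(1−p*) = e gives c = e/(1 − 0.77808) = 0.111/0.22192 = 0.50018.
New p* = 1 − e/c = 1 − 0.24864/0.50018 = 0.50290.
Expected occupied = 365 × 0.50290 = 183.56 ≈ 184.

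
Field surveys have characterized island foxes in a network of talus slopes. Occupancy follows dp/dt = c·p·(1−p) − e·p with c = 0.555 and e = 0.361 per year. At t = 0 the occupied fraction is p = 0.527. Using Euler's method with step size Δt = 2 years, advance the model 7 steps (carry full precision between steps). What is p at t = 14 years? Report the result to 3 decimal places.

Update rule: p ← p + [c·p·(1−p) − e·p]·Δt with Δt = 2.
step 1: Δp = -0.10380, p = 0.42320
step 2: Δp = -0.03460, p = 0.38860
step 3: Δp = -0.01684, p = 0.37176
step 4: Δp = -0.00916, p = 0.36259
step 5: Δp = -0.00525, p = 0.35734
step 6: Δp = -0.00309, p = 0.35425
step 7: Δp = -0.00185, p = 0.35240

0.352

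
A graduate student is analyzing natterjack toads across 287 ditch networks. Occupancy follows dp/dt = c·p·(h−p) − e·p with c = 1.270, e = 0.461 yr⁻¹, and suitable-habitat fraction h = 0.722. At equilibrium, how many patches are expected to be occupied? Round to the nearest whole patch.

p* = h − e/c = 0.722 − 0.3630 = 0.3590.
Expected occupied patches = N × p* = 287 × 0.3590 = 103.04 ≈ 103.

103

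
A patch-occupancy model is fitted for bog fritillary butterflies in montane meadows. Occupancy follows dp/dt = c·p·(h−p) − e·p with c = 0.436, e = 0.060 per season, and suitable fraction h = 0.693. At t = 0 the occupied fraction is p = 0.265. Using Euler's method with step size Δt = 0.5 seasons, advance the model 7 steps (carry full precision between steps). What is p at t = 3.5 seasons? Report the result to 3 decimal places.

Update rule: p ← p + [c·p·(h−p) − e·p]·Δt with Δt = 0.5.
step 1: Δp = +0.01678, p = 0.28178
step 2: Δp = +0.01681, p = 0.29858
step 3: Δp = +0.01672, p = 0.31530
step 4: Δp = +0.01650, p = 0.33180
step 5: Δp = +0.01617, p = 0.34797
step 6: Δp = +0.01573, p = 0.36371
step 7: Δp = +0.01520, p = 0.37890

0.379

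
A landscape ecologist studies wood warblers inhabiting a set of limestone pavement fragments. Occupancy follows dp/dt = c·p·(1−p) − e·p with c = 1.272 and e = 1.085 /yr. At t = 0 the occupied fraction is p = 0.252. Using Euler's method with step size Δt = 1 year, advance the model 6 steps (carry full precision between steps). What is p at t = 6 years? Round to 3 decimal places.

Update rule: p ← p + [c·p·(1−p) − e·p]·Δt with Δt = 1.
p: 0.25200 → 0.21835  (Δp = -0.03365)
p: 0.21835 → 0.19853  (Δp = -0.01981)
p: 0.19853 → 0.18552  (Δp = -0.01301)
p: 0.18552 → 0.17644  (Δp = -0.00909)
p: 0.17644 → 0.16983  (Δp = -0.00660)
p: 0.16983 → 0.16490  (Δp = -0.00493)

0.165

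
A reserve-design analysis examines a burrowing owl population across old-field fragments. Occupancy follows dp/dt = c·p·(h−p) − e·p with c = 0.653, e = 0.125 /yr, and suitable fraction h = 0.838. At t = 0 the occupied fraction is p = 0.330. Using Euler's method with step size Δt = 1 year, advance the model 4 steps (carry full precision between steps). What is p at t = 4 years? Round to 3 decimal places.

0.562

Update rule: p ← p + [c·p·(h−p) − e·p]·Δt with Δt = 1.
t = 1: p = 0.33000 + (+0.06822) = 0.39822
t = 2: p = 0.39822 + (+0.06458) = 0.46280
t = 3: p = 0.46280 + (+0.05554) = 0.51834
t = 4: p = 0.51834 + (+0.04340) = 0.56174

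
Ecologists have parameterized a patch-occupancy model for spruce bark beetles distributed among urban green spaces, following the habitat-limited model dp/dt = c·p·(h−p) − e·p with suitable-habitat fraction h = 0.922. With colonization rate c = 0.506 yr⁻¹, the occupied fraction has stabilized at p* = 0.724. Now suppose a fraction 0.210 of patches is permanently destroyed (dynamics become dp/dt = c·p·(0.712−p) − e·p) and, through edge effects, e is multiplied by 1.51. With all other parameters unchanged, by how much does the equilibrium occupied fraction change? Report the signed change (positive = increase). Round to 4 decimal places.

-0.3110

Balance c(h−p*) = e gives e = 0.506×(0.922 − 0.72400) = 0.10019.
New p* = 0.712 − e/c = 0.712 − 0.15129/0.50600 = 0.41301.
Δp* = 0.41301 − 0.72400 = -0.31099.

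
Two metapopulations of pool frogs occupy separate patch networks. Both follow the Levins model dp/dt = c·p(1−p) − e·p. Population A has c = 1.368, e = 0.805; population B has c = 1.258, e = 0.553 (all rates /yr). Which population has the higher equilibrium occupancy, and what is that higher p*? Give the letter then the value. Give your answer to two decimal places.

A: p*_A = 1 − 0.805/1.368 = 0.4115.
B: p*_B = 1 − 0.553/1.258 = 0.5604.
B is higher at 0.5604.

B, 0.56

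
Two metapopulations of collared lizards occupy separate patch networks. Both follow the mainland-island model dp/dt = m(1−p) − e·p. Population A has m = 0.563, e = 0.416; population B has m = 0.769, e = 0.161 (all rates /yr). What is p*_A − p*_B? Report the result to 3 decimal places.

A: p*_A = m/(m+e) = 0.563/0.9790 = 0.5751.
B: p*_B = 0.769/0.9300 = 0.8269.
p*_A − p*_B = 0.5751 − 0.8269 = -0.2518.

-0.252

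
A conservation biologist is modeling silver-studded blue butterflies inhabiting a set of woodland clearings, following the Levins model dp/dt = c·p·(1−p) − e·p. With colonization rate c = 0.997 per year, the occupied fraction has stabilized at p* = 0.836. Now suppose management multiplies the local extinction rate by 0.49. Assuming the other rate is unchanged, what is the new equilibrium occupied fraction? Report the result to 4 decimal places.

0.9196

Balance c(1−p*) = e gives e = 0.997×(1 − 0.83600) = 0.16351.
New p* = 1 − e/c = 1 − 0.08012/0.99700 = 0.91964.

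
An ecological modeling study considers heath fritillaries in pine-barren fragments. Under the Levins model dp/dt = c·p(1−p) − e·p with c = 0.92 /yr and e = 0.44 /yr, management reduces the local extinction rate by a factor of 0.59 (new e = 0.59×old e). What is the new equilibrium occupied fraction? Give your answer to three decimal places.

Before: p* = 1 − 0.44/0.92 = 0.5217.
After the change, c = 0.92, e = 0.2596, so p* = 1 − 0.2596/0.92 = 0.7178.

0.718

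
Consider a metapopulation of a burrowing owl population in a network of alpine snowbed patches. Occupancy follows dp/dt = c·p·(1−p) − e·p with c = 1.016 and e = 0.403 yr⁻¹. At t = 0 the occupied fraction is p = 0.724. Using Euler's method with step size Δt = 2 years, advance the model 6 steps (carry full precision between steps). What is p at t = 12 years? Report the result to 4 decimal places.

Update rule: p ← p + [c·p·(1−p) − e·p]·Δt with Δt = 2.
p: 0.72400 → 0.54650  (Δp = -0.17750)
p: 0.54650 → 0.60963  (Δp = +0.06313)
p: 0.60963 → 0.60185  (Δp = -0.00778)
p: 0.60185 → 0.60368  (Δp = +0.00183)
p: 0.60368 → 0.60327  (Δp = -0.00041)
p: 0.60327 → 0.60336  (Δp = +0.00009)

0.6034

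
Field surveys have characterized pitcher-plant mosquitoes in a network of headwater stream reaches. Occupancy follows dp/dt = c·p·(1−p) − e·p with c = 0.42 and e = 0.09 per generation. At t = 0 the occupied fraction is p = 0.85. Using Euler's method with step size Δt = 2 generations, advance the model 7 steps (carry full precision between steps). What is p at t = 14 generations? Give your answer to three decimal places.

Update rule: p ← p + [c·p·(1−p) − e·p]·Δt with Δt = 2.
step 1: Δp = -0.04590, p = 0.80410
step 2: Δp = -0.01242, p = 0.79168
step 3: Δp = -0.00397, p = 0.78771
step 4: Δp = -0.00132, p = 0.78639
step 5: Δp = -0.00045, p = 0.78594
step 6: Δp = -0.00015, p = 0.78579
step 7: Δp = -0.00005, p = 0.78574

0.786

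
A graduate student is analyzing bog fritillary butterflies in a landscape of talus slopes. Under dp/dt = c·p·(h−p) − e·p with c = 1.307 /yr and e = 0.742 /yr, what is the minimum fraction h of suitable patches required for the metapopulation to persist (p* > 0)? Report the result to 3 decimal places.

p* = h − e/c is positive only when h > e/c.
h_min = e/c = 0.742/1.307 = 0.5677.

0.568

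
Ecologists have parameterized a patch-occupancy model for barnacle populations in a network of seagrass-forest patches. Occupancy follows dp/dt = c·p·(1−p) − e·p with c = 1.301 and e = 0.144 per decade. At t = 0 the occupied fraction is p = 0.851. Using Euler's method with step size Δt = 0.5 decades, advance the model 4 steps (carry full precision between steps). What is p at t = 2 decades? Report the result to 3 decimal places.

Update rule: p ← p + [c·p·(1−p) − e·p]·Δt with Δt = 0.5.
  1  |  dp/dt·Δt = +0.021211  |  p_1 = 0.872211
  2  |  dp/dt·Δt = +0.009705  |  p_2 = 0.881916
  3  |  dp/dt·Δt = +0.004245  |  p_3 = 0.886161
  4  |  dp/dt·Δt = +0.001819  |  p_4 = 0.887980

0.888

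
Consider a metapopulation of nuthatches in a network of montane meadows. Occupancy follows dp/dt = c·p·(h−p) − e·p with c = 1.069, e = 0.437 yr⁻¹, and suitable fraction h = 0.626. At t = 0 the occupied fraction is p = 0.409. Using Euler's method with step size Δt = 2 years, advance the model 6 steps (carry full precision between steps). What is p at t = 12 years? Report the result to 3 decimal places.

Update rule: p ← p + [c·p·(h−p) − e·p]·Δt with Δt = 2.
  1  |  dp/dt·Δt = -0.167712  |  p_1 = 0.241288
  2  |  dp/dt·Δt = -0.012423  |  p_2 = 0.228865
  3  |  dp/dt·Δt = -0.005705  |  p_3 = 0.223160
  4  |  dp/dt·Δt = -0.002841  |  p_4 = 0.220320
  5  |  dp/dt·Δt = -0.001466  |  p_5 = 0.218853
  6  |  dp/dt·Δt = -0.000771  |  p_6 = 0.218083

0.218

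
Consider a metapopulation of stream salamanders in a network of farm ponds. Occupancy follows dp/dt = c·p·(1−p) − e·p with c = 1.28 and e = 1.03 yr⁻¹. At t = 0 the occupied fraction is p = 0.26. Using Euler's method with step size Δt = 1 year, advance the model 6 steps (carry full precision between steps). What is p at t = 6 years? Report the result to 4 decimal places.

0.2036

Update rule: p ← p + [c·p·(1−p) − e·p]·Δt with Δt = 1.
  1  |  dp/dt·Δt = -0.021528  |  p_1 = 0.238472
  2  |  dp/dt·Δt = -0.013174  |  p_2 = 0.225298
  3  |  dp/dt·Δt = -0.008647  |  p_3 = 0.216651
  4  |  dp/dt·Δt = -0.005917  |  p_4 = 0.210733
  5  |  dp/dt·Δt = -0.004160  |  p_5 = 0.206574
  6  |  dp/dt·Δt = -0.002978  |  p_6 = 0.203596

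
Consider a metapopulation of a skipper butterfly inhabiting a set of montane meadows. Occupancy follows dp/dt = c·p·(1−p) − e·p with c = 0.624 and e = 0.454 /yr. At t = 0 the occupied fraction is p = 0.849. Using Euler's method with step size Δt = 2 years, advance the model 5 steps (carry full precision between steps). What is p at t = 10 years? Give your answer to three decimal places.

Update rule: p ← p + [c·p·(1−p) − e·p]·Δt with Δt = 2.
  1  |  dp/dt·Δt = -0.610900  |  p_1 = 0.238100
  2  |  dp/dt·Δt = +0.010203  |  p_2 = 0.248303
  3  |  dp/dt·Δt = +0.007478  |  p_3 = 0.255781
  4  |  dp/dt·Δt = +0.005316  |  p_4 = 0.261098
  5  |  dp/dt·Δt = +0.003695  |  p_5 = 0.264792

0.265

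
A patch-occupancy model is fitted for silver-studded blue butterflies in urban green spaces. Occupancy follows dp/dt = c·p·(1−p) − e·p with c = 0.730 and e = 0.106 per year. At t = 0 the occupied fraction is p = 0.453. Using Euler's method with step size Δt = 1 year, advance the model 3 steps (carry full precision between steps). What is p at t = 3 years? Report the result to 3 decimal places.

0.780

Update rule: p ← p + [c·p·(1−p) − e·p]·Δt with Δt = 1.
p: 0.45300 → 0.58587  (Δp = +0.13287)
p: 0.58587 → 0.70088  (Δp = +0.11502)
p: 0.70088 → 0.77963  (Δp = +0.07875)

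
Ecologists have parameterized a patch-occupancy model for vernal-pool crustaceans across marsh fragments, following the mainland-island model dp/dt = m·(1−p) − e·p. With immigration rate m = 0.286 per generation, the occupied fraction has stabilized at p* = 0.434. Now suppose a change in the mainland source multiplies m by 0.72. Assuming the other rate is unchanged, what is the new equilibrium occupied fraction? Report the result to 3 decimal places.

0.356

Balance m(1−p*) = e·p* gives e = m(1−p*)/p* = 0.286×0.56600/0.43400 = 0.37299.
New p* = m/(m+e) = 0.20592/(0.20592+0.37299) = 0.35570.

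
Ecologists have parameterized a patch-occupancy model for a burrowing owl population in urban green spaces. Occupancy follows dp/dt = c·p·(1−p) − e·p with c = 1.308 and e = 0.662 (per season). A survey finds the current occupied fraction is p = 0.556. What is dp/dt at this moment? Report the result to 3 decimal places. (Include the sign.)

Colonization term: c·p·(1−p) = 1.308×0.556×0.4440 = 0.32290.
Extinction term: e·p = 0.36807.
dp/dt = 0.32290 − 0.36807 = -0.04517.

-0.045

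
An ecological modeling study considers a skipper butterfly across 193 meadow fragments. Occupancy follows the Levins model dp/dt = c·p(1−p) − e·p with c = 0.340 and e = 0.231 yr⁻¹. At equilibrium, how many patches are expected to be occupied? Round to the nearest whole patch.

p* = 1 − e/c = 1 − 0.231/0.340 = 0.3206.
Expected occupied patches = N × p* = 193 × 0.3206 = 61.87 ≈ 62.

62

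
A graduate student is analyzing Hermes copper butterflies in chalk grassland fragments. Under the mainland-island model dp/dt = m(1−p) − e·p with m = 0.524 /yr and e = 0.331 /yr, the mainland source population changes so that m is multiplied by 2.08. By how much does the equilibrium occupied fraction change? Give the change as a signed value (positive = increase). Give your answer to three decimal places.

Before: p* = 0.524/(0.524+0.331) = 0.6129.
After: m = 1.08992, e = 0.331; p* = 1.08992/1.4209 = 0.7671.
Δp* = 0.7671 − 0.6129 = +0.1542.

0.154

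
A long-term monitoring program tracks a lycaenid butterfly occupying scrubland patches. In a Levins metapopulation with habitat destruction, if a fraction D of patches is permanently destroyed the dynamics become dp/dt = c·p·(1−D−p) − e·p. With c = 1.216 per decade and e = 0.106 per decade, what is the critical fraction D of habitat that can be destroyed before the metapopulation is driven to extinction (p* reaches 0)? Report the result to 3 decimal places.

The nontrivial equilibrium is p* = (1−D) − e/c; extinction occurs when this hits zero.
So D_crit = 1 − e/c = 1 − 0.106/1.216 = 1 − 0.0872 = 0.9128.
Note this equals the original equilibrium occupancy — the Levins extinction-debt result.

0.913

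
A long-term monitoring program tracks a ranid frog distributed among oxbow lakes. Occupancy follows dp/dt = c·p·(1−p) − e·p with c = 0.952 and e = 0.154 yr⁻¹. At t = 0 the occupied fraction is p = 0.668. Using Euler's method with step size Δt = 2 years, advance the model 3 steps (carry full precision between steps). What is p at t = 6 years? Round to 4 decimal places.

0.8552

Update rule: p ← p + [c·p·(1−p) − e·p]·Δt with Δt = 2.
  1  |  dp/dt·Δt = +0.216518  |  p_1 = 0.884518
  2  |  dp/dt·Δt = -0.077945  |  p_2 = 0.806573
  3  |  dp/dt·Δt = +0.048625  |  p_3 = 0.855197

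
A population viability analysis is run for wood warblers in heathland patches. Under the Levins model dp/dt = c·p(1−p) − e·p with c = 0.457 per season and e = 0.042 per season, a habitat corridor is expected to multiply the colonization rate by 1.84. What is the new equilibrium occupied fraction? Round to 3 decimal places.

0.950

Before: p* = 1 − 0.042/0.457 = 0.9081.
After the change, c = 0.84088, e = 0.042, so p* = 1 − 0.042/0.84088 = 0.9501.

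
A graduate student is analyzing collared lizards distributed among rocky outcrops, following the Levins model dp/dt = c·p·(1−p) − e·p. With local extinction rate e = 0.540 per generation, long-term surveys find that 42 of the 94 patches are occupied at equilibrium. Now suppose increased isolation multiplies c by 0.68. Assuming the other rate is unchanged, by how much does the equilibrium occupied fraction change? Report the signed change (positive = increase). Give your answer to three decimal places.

-0.260

Observed p* = 42/94 = 0.44681.
Balance c(1−p*) = e gives c = e/(1 − 0.44681) = 0.540/0.55319 = 0.97616.
New p* = 1 − e/c = 1 − 0.54000/0.66379 = 0.18649.
Δp* = 0.18649 − 0.44681 = -0.26032.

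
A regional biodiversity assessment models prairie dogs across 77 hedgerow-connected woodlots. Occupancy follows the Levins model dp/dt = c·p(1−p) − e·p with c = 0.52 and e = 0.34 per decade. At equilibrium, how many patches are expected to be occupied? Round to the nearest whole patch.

p* = 1 − e/c = 1 − 0.34/0.52 = 0.3462.
Expected occupied patches = N × p* = 77 × 0.3462 = 26.65 ≈ 27.

27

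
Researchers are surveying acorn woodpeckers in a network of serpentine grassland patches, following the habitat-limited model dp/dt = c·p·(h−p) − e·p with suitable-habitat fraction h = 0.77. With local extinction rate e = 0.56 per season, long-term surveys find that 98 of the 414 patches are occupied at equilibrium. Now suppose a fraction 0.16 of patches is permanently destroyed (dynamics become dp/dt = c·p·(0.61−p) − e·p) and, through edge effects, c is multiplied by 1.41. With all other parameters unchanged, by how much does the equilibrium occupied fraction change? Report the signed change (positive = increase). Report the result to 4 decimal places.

Observed p* = 98/414 = 0.23671.
Balance c(h−p*) = e gives c = e/(0.77 − 0.23671) = 0.56/0.53329 = 1.05009.
New p* = 0.61 − e/c = 0.61 − 0.56000/1.48063 = 0.23178.
Δp* = 0.23178 − 0.23671 = -0.00493.

-0.0049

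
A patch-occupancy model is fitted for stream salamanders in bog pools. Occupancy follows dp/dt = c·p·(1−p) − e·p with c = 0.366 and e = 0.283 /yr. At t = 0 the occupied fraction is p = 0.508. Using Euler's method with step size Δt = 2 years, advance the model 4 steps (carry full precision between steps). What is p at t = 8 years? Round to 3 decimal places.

0.298

Update rule: p ← p + [c·p·(1−p) − e·p]·Δt with Δt = 2.
  1  |  dp/dt·Δt = -0.104575  |  p_1 = 0.403425
  2  |  dp/dt·Δt = -0.052166  |  p_2 = 0.351259
  3  |  dp/dt·Δt = -0.032007  |  p_3 = 0.319252
  4  |  dp/dt·Δt = -0.021611  |  p_4 = 0.297641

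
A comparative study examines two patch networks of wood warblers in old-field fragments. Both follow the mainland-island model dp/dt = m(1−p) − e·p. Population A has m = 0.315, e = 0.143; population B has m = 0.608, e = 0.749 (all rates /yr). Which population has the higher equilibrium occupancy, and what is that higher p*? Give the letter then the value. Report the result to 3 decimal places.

A, 0.688

A: p*_A = m/(m+e) = 0.315/0.4580 = 0.6878.
B: p*_B = 0.608/1.3570 = 0.4480.
A is higher at 0.6878.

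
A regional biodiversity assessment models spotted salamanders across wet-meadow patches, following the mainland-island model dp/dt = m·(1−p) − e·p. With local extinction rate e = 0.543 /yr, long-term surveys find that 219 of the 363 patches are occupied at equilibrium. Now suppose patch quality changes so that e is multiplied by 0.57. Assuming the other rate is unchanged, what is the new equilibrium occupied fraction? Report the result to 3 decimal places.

0.727

Observed p* = 219/363 = 0.60331.
Balance m(1−p*) = e·p* gives m = e·p*/(1−p*) = 0.543×0.60331/0.39669 = 0.82583.
New p* = m/(m+e) = 0.82583/(0.82583+0.30951) = 0.72739.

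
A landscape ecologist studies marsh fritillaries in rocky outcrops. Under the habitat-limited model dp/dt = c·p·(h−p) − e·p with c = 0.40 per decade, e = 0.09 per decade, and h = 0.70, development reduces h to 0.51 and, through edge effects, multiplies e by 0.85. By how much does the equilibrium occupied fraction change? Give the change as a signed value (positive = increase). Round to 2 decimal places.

Before: p* = h − e/c = 0.70 − 0.09/0.40 = 0.70 − 0.2250 = 0.4750.
After: c = 0.4, e = 0.0765, h = 0.51; p* = 0.51 − 0.0765/0.4 = 0.3188.
Δp* = 0.3188 − 0.4750 = -0.1562.

-0.16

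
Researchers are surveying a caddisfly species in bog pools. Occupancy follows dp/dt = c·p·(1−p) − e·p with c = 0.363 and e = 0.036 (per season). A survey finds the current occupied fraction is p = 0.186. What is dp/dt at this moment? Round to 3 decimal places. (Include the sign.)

Colonization term: c·p·(1−p) = 0.363×0.186×0.8140 = 0.05496.
Extinction term: e·p = 0.00670.
dp/dt = 0.05496 − 0.00670 = 0.04826.

0.048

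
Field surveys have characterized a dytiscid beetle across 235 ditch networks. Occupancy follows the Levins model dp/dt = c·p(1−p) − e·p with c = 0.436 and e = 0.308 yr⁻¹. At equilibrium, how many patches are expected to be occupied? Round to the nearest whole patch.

69

p* = 1 − e/c = 1 − 0.308/0.436 = 0.2936.
Expected occupied patches = N × p* = 235 × 0.2936 = 68.99 ≈ 69.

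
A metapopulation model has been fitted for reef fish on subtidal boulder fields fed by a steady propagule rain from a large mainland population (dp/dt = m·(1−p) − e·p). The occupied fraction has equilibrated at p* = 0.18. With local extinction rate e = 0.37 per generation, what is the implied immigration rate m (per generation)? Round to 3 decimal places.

At equilibrium m(1−p*) = e·p*, so m = e·p*/(1−p*).
m = 0.37 × 0.18 / 0.8200 = 0.0666/0.8200 = 0.0812.

0.081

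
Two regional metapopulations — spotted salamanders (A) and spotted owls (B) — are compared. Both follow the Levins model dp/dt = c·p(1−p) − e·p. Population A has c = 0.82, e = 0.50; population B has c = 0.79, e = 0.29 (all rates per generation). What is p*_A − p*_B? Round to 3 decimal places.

A: p*_A = 1 − 0.50/0.82 = 0.3902.
B: p*_B = 1 − 0.29/0.79 = 0.6329.
p*_A − p*_B = 0.3902 − 0.6329 = -0.2427.

-0.243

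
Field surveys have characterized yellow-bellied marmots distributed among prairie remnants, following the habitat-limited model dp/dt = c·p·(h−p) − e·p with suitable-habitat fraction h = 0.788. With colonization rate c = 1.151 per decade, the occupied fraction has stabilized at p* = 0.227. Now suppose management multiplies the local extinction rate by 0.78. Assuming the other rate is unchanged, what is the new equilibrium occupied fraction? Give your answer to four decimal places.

0.3504

Balance c(h−p*) = e gives e = 1.151×(0.788 − 0.22700) = 0.64571.
New p* = 0.788 − e/c = 0.788 − 0.50365/1.15100 = 0.35042.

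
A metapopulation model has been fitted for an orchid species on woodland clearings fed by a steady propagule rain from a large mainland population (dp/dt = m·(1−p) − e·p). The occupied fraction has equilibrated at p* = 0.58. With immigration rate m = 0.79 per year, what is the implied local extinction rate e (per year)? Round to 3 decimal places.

0.572

At equilibrium m(1−p*) = e·p*, so e = m(1−p*)/p*.
e = 0.79 × 0.4200 / 0.58 = 0.5721.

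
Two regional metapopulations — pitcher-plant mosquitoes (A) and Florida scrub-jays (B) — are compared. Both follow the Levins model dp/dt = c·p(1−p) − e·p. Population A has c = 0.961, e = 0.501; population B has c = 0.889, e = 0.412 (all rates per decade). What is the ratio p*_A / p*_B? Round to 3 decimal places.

A: p*_A = 1 − 0.501/0.961 = 0.4787.
B: p*_B = 1 − 0.412/0.889 = 0.5366.
p*_A / p*_B = 0.4787/0.5366 = 0.8921.

0.892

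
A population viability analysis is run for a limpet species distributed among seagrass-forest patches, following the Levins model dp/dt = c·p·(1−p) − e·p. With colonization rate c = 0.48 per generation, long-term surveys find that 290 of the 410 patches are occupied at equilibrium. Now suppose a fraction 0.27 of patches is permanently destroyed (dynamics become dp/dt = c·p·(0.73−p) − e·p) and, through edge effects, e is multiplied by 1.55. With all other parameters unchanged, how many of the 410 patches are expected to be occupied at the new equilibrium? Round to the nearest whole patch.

Observed p* = 290/410 = 0.70732.
Balance c(1−p*) = e gives e = 0.48×(1 − 0.70732) = 0.14049.
New p* = 0.73 − e/c = 0.73 − 0.21776/0.48000 = 0.27633.
Expected occupied = 410 × 0.27633 = 113.30 ≈ 113.

113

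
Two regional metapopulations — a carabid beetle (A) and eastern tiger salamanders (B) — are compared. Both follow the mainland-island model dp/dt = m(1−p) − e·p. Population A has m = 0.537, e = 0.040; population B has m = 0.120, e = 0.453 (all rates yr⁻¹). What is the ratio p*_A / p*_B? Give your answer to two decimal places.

A: p*_A = m/(m+e) = 0.537/0.5770 = 0.9307.
B: p*_B = 0.120/0.5730 = 0.2094.
p*_A / p*_B = 0.9307/0.2094 = 4.4440.

4.44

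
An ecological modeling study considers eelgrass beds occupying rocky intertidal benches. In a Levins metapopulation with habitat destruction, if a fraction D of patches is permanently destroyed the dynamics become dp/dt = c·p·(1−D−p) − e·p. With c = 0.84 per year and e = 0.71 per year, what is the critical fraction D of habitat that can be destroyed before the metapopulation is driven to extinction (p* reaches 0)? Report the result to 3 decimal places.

The nontrivial equilibrium is p* = (1−D) − e/c; extinction occurs when this hits zero.
So D_crit = 1 − e/c = 1 − 0.71/0.84 = 1 − 0.8452 = 0.1548.
This equals the undisturbed p*, a classic result of Lande's extension.

0.155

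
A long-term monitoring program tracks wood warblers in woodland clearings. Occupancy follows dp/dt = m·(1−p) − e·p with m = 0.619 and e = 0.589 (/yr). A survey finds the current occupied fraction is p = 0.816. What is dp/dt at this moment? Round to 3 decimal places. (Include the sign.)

Colonization term: m·(1−p) = 0.619×0.1840 = 0.11390.
Extinction term: e·p = 0.48062.
dp/dt = 0.11390 − 0.48062 = -0.36673.

-0.367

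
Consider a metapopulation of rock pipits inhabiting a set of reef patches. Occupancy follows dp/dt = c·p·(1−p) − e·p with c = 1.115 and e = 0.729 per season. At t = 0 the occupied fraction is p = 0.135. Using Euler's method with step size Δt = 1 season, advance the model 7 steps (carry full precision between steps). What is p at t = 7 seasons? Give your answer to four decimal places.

Update rule: p ← p + [c·p·(1−p) − e·p]·Δt with Δt = 1.
step 1: Δp = +0.03179, p = 0.16679
step 2: Δp = +0.03336, p = 0.20015
step 3: Δp = +0.03259, p = 0.23274
step 4: Δp = +0.02944, p = 0.26218
step 5: Δp = +0.02456, p = 0.28674
step 6: Δp = +0.01901, p = 0.30575
step 7: Δp = +0.01379, p = 0.31953

0.3195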